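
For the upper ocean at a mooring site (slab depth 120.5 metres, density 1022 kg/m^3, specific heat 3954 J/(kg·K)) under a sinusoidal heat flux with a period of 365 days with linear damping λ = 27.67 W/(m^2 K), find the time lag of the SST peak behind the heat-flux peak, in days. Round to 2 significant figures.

75 days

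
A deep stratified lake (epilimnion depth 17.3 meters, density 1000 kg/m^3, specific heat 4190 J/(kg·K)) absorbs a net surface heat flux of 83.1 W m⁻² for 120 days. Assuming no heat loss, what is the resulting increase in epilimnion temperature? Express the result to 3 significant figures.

Areal heat capacity C = ρ c_p D = 1000 × 4190 × 17.3 = 7.25×10^7 J/(m^2 K).
Net heat input Q = F Δt = 83.1 × (120 days × 86400 s/day) = 8.62×10^8 J/m².
ΔT = Q / C = 8.62×10^8 / 7.25×10^7 = 11.9 K.

11.9 K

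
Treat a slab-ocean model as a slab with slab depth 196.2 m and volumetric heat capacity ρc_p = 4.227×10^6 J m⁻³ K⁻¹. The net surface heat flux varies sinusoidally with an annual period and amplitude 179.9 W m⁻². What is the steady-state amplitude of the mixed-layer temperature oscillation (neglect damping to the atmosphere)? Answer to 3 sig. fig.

Areal heat capacity C = ρc_p × D = 4.227×10^6 × 196.2 = 8.29×10^8 J/(m^2 K).
Angular frequency ω = 2π / T = 2π / 3.15×10^7 s = 1.99×10^-7 s⁻¹.
Cω = 8.29×10^8 × 1.99×10^-7 = 165 W/(m²·K).
Amplitude A = F₀ / (Cω) = 179.9 / 165 = 1.09 K.

1.09 K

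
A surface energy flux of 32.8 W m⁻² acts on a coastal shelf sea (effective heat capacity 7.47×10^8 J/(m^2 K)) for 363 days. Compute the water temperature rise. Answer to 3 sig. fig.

Areal heat capacity C = 7.47×10^8 J/(m^2 K) (given).
Net heat input Q = F Δt = 32.8 × (363 days × 86400 s/day) = 1.03×10^9 J/m².
ΔT = Q / C = 1.03×10^9 / 7.47×10^8 = 1.38 K.

1.38 K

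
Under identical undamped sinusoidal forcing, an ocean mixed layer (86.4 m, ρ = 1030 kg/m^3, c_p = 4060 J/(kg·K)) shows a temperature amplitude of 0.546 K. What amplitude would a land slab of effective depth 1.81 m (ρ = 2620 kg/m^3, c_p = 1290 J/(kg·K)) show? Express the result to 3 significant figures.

C_ocean = 3.61×10^8 J/(m²·K); C_land = 6.12×10^6 J/(m²·K).
A ∝ 1/C ⇒ A_land = A_ocean × C_ocean/C_land = 0.546 × 59.1 = 32.2 K.

32.2 K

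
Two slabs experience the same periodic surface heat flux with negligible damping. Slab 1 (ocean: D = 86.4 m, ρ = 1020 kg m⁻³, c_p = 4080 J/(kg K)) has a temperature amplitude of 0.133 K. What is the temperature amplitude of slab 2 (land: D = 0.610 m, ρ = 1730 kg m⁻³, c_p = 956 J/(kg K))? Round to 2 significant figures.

C_ocean = 3.60×10^8 J/(m²·K); C_land = 1.01×10^6 J/(m²·K).
A ∝ 1/C ⇒ A_land = A_ocean × C_ocean/C_land = 0.133 × 356 = 47.4 K.

47 K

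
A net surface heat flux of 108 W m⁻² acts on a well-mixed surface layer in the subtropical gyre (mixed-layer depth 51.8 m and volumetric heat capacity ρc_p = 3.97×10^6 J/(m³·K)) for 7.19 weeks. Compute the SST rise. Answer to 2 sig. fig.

Areal heat capacity C = ρc_p × D = 3.97×10^6 × 51.8 = 2.06×10^8 J m⁻² K⁻¹.
Net heat input Q = F Δt = 108 × (7.19 weeks × 6.048×10^5 s/week) = 4.70×10^8 J/m².
ΔT = Q / C = 4.70×10^8 / 2.06×10^8 = 2.28 K.

2.3 K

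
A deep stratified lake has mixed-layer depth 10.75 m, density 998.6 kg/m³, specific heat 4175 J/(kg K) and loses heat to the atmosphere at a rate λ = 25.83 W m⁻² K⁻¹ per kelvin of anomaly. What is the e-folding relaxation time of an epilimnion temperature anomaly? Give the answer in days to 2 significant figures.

20 days

Areal heat capacity C = ρ c_p D = 998.6 × 4175 × 10.75 = 4.48×10^7 J m⁻² K⁻¹.
Relaxation time τ = C / λ = 4.48×10^7 / 25.83 = 1.74×10^6 s.
In days: 1.74×10^6 s / (86400 s/day) = 20.1 days.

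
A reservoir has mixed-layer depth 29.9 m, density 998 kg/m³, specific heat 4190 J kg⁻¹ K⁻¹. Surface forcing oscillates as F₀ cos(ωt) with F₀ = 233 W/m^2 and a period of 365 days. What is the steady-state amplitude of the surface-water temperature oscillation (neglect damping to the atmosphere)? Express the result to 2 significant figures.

Areal heat capacity C = ρ c_p D = 998 × 4190 × 29.9 = 1.25×10^8 J/(m^2 K).
Angular frequency ω = 2π / T = 2π / 3.15×10^7 s = 1.99×10^-7 s⁻¹.
Cω = 1.25×10^8 × 1.99×10^-7 = 24.9 W/(m²·K).
Amplitude A = F₀ / (Cω) = 233 / 24.9 = 9.35 K.

9.4 K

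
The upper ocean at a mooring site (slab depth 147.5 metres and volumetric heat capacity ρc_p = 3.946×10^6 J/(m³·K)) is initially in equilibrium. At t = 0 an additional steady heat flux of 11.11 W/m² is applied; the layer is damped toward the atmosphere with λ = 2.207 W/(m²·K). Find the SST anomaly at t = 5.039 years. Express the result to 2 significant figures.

2.3 K

Areal heat capacity C = ρc_p × D = 3.946×10^6 × 147.5 = 5.82×10^8 J/(m²·K).
τ = C / λ = 5.82×10^8 / 2.207 = 2.64×10^8 s.
Equilibrium anomaly ΔT_eq = F / λ = 11.11 / 2.207 = 5.03 K.
t = 5.039 years = 1.59×10^8 s, so t/τ = 0.603.
ΔT(t) = ΔT_eq (1 − e^(−t/τ)) = 5.03 × (1 − e^−0.603) = 2.28 K.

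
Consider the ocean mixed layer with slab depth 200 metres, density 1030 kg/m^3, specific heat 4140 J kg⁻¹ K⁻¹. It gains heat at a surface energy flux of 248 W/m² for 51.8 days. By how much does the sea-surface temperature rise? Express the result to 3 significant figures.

1.30 K

Areal heat capacity C = ρ c_p D = 1030 × 4140 × 200 = 8.53×10^8 J/(m^2 K).
Net heat input Q = F Δt = 248 × (51.8 days × 86400 s/day) = 1.11×10^9 J/m².
ΔT = Q / C = 1.11×10^9 / 8.53×10^8 = 1.30 K.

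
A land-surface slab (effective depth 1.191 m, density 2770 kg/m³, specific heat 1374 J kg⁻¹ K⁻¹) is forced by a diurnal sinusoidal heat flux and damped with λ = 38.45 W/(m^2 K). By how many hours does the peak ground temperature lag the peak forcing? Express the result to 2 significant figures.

5.6 hours

Areal heat capacity C = ρ c_p D = 2770 × 1374 × 1.191 = 4.53×10^6 J m⁻² K⁻¹.
ω = 2π / 86400 s = 7.27×10^-5 s⁻¹.
Phase lag φ = arctan(Cω/λ) = arctan(330/38.45) = 1.45 rad.
Time lag = φ / ω = 1.45 / 7.27×10^-5 = 20000 s = 5.56 hours.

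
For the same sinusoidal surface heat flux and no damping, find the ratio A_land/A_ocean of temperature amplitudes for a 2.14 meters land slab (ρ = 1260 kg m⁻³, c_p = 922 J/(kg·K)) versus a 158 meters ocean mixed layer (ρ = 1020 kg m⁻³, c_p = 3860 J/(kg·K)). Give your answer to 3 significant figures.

C_ocean = 1020 × 3860 × 158 = 6.22×10^8 J/(m²·K).
C_land = 1260 × 922 × 2.14 = 2.49×10^6 J/(m²·K).
Undamped amplitude ∝ 1/C, so A_land/A_ocean = C_ocean/C_land = 250.

250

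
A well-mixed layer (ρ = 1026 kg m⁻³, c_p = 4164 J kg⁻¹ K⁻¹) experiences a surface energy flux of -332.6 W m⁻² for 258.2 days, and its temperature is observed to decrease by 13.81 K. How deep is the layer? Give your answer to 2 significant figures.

130 m

Heat input Q = F Δt = -332.6 × 2.23×10^7 s = -7.42×10^9 J/m².
Required areal heat capacity C = Q / ΔT = 5.37×10^8 J/(m²·K).
Depth D = C / (ρ c_p) = 5.37×10^8 / (1026 × 4164) = 126 m.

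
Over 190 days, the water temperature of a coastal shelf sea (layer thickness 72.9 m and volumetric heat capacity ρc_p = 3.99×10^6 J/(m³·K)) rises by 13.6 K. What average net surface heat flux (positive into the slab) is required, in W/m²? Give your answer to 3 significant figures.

241

Areal heat capacity C = ρc_p × D = 3.99×10^6 × 72.9 = 2.91×10^8 J/(m²·K).
Required heat per unit area: Q = C ΔT = 2.91×10^8 × 13.6 = 3.96×10^9 J/m².
Flux F = Q / Δt = 3.96×10^9 / 1.64×10^7 s = 241 W/m².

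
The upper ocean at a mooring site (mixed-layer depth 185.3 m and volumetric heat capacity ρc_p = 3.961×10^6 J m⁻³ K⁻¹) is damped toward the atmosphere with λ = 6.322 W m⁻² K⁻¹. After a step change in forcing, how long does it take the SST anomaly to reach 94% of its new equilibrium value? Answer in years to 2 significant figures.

10 years

Areal heat capacity C = ρc_p × D = 3.961×10^6 × 185.3 = 7.34×10^8 J/(m²·K).
τ = C / λ = 7.34×10^8 / 6.322 = 1.16×10^8 s.
Fraction reached: 1 − e^(−t/τ) = 0.94 ⇒ t = −τ ln(1 − 0.94) = τ × 2.81.
t = 3.27×10^8 s = 10.4 years.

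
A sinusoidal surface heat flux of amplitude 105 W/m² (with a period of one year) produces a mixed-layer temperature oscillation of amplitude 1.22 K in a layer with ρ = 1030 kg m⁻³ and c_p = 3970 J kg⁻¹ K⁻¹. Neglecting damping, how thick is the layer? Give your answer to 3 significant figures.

ω = 2π / 3.15×10^7 s = 1.99×10^-7 s⁻¹.
Required C = F₀ / (A ω) = 105 / (1.22 × 1.99×10^-7) = 4.32×10^8 J/(m²·K).
D = C / (ρ c_p) = 4.32×10^8 / (1030 × 3970) = 106 m.

106 m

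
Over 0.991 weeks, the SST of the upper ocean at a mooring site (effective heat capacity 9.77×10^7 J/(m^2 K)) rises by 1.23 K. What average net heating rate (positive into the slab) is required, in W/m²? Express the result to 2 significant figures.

200

Areal heat capacity C = 9.77×10^7 J/(m^2 K) (given).
Required heat per unit area: Q = C ΔT = 9.77×10^7 × 1.23 = 1.20×10^8 J/m².
Flux F = Q / Δt = 1.20×10^8 / 5.99×10^5 s = 200 W/m².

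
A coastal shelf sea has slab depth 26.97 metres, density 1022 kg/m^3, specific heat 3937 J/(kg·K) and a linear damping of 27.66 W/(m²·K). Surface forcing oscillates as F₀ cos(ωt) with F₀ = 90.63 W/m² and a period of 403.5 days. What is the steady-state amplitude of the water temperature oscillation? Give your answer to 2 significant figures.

Areal heat capacity C = ρ c_p D = 1022 × 3937 × 26.97 = 1.09×10^8 J/(m²·K).
Angular frequency ω = 2π / T = 2π / 3.49×10^7 s = 1.80×10^-7 s⁻¹.
√((Cω)² + λ²) = √((19.6)² + 27.66²) = 33.9 W/(m²·K).
Amplitude A = F₀ / √((Cω)²+λ²) = 90.63 / 33.9 = 2.68 K.

2.7 K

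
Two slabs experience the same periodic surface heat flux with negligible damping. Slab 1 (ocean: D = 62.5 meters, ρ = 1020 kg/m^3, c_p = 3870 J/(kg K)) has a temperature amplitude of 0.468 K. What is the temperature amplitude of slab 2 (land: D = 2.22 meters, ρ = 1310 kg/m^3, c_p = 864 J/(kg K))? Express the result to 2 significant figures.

46 K

C_ocean = 2.47×10^8 J/(m²·K); C_land = 2.51×10^6 J/(m²·K).
A ∝ 1/C ⇒ A_land = A_ocean × C_ocean/C_land = 0.468 × 98.2 = 46.0 K.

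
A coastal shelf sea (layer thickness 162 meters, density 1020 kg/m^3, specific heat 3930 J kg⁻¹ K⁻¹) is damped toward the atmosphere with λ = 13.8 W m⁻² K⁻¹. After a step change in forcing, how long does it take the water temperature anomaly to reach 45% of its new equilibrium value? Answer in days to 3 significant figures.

326 days

Areal heat capacity C = ρ c_p D = 1020 × 3930 × 162 = 6.49×10^8 J/(m²·K).
τ = C / λ = 6.49×10^8 / 13.8 = 4.71×10^7 s.
Fraction reached: 1 − e^(−t/τ) = 0.45 ⇒ t = −τ ln(1 − 0.45) = τ × 0.598.
t = 2.81×10^7 s = 326 days.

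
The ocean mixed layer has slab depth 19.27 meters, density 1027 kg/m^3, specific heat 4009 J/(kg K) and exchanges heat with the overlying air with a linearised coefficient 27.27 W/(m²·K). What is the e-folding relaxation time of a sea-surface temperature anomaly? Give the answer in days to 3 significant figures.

33.7 days

Areal heat capacity C = ρ c_p D = 1027 × 4009 × 19.27 = 7.93×10^7 J m⁻² K⁻¹.
Relaxation time τ = C / λ = 7.93×10^7 / 27.27 = 2.91×10^6 s.
In days: 2.91×10^6 s / (86400 s/day) = 33.7 days.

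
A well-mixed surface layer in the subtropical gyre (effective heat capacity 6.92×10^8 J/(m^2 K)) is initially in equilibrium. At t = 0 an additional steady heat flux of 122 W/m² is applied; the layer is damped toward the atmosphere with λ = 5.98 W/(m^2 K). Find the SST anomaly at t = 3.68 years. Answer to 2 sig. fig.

13 K

Areal heat capacity C = 6.92×10^8 J/(m^2 K) (given).
τ = C / λ = 6.92×10^8 / 5.98 = 1.16×10^8 s.
Equilibrium anomaly ΔT_eq = F / λ = 122 / 5.98 = 20.4 K.
t = 3.68 years = 1.16×10^8 s, so t/τ = 1.00.
ΔT(t) = ΔT_eq (1 − e^(−t/τ)) = 20.4 × (1 − e^−1.00) = 12.9 K.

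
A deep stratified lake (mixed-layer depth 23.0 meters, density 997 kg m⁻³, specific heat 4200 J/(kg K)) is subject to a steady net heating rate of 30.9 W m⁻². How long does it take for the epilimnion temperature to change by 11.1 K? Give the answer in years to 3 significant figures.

1.10 years

Areal heat capacity C = ρ c_p D = 997 × 4200 × 23.0 = 9.63×10^7 J/(m²·K).
Time required: Δt = C ΔT / F = 9.63×10^7 × 11.1 / 30.9 = 3.46×10^7 s.
In years: 3.46×10^7 s / (3.156×10^7 s/year) = 1.10 years.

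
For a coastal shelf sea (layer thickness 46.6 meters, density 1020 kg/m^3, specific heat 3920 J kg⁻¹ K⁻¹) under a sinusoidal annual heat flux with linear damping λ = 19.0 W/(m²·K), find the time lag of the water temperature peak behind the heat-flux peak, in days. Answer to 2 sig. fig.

64 days

Areal heat capacity C = ρ c_p D = 1020 × 3920 × 46.6 = 1.86×10^8 J/(m²·K).
ω = 2π / 3.15×10^7 s = 1.99×10^-7 s⁻¹.
Phase lag φ = arctan(Cω/λ) = arctan(37.1/19.0) = 1.10 rad.
Time lag = φ / ω = 1.10 / 1.99×10^-7 = 5.51×10^6 s = 63.8 days.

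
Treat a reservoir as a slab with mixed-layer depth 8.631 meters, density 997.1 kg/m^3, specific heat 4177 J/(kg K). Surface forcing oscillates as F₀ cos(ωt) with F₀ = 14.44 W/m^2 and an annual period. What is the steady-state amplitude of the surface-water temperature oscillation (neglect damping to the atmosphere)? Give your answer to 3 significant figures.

Areal heat capacity C = ρ c_p D = 997.1 × 4177 × 8.631 = 3.59×10^7 J/(m²·K).
Angular frequency ω = 2π / T = 2π / 3.15×10^7 s = 1.99×10^-7 s⁻¹.
Cω = 3.59×10^7 × 1.99×10^-7 = 7.16 W/(m²·K).
Amplitude A = F₀ / (Cω) = 14.44 / 7.16 = 2.02 K.

2.02 K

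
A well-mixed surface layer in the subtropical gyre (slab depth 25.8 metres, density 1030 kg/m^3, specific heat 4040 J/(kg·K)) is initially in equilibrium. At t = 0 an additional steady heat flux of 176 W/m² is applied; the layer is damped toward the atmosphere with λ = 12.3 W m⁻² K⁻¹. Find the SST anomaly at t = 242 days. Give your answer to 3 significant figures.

13.0 K

Areal heat capacity C = ρ c_p D = 1030 × 4040 × 25.8 = 1.07×10^8 J/(m^2 K).
τ = C / λ = 1.07×10^8 / 12.3 = 8.73×10^6 s.
Equilibrium anomaly ΔT_eq = F / λ = 176 / 12.3 = 14.3 K.
t = 242 days = 2.09×10^7 s, so t/τ = 2.40.
ΔT(t) = ΔT_eq (1 − e^(−t/τ)) = 14.3 × (1 − e^−2.40) = 13.0 K.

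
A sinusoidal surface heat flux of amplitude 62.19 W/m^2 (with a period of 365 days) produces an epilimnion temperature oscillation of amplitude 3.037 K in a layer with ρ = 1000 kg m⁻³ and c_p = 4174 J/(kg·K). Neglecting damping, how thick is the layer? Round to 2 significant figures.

25 m

ω = 2π / 3.15×10^7 s = 1.99×10^-7 s⁻¹.
Required C = F₀ / (A ω) = 62.19 / (3.037 × 1.99×10^-7) = 1.03×10^8 J/(m²·K).
D = C / (ρ c_p) = 1.03×10^8 / (1000 × 4174) = 24.6 m.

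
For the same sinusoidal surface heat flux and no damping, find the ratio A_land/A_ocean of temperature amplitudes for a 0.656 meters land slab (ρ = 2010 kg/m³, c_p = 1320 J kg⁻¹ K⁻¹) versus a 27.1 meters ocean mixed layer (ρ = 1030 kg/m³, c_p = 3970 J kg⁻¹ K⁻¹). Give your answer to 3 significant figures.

63.7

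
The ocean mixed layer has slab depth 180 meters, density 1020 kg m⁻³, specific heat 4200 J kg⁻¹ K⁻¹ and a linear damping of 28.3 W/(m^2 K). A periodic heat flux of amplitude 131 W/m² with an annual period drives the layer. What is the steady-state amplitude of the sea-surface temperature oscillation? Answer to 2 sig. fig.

0.84 K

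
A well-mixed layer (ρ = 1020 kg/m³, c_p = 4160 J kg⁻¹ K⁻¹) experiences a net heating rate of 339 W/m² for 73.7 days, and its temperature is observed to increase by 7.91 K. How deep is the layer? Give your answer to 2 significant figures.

Heat input Q = F Δt = 339 × 6.37×10^6 s = 2.16×10^9 J/m².
Required areal heat capacity C = Q / ΔT = 2.73×10^8 J/(m²·K).
Depth D = C / (ρ c_p) = 2.73×10^8 / (1020 × 4160) = 64.3 m.

64 m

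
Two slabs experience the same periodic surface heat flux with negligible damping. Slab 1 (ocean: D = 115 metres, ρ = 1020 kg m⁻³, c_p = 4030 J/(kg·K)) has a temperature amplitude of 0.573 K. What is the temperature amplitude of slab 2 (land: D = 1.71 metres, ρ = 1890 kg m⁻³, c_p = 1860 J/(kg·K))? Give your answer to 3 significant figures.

45.1 K

C_ocean = 4.73×10^8 J/(m²·K); C_land = 6.01×10^6 J/(m²·K).
A ∝ 1/C ⇒ A_land = A_ocean × C_ocean/C_land = 0.573 × 78.6 = 45.1 K.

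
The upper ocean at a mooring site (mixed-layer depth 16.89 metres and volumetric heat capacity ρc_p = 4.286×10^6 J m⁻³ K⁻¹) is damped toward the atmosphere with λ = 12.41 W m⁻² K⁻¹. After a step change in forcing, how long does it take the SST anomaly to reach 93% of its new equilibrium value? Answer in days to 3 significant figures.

Areal heat capacity C = ρc_p × D = 4.286×10^6 × 16.89 = 7.24×10^7 J m⁻² K⁻¹.
τ = C / λ = 7.24×10^7 / 12.41 = 5.83×10^6 s.
Fraction reached: 1 − e^(−t/τ) = 0.93 ⇒ t = −τ ln(1 − 0.93) = τ × 2.66.
t = 1.55×10^7 s = 180 days.

180 days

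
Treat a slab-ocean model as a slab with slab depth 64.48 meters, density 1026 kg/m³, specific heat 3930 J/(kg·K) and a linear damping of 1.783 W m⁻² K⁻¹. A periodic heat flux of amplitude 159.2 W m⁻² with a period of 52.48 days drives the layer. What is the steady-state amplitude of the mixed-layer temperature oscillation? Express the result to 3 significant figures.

0.442 K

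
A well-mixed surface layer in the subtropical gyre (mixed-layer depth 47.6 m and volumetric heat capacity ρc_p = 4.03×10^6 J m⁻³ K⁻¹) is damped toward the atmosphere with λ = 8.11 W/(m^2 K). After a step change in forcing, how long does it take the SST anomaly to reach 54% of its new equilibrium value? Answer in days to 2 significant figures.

Areal heat capacity C = ρc_p × D = 4.03×10^6 × 47.6 = 1.92×10^8 J m⁻² K⁻¹.
τ = C / λ = 1.92×10^8 / 8.11 = 2.37×10^7 s.
Fraction reached: 1 − e^(−t/τ) = 0.54 ⇒ t = −τ ln(1 − 0.54) = τ × 0.777.
t = 1.84×10^7 s = 213 days.

210 days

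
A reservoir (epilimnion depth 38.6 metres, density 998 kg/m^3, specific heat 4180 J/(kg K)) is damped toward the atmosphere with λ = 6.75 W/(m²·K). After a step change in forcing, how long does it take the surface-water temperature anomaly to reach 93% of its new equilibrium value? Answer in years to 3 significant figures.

Areal heat capacity C = ρ c_p D = 998 × 4180 × 38.6 = 1.61×10^8 J/(m^2 K).
τ = C / λ = 1.61×10^8 / 6.75 = 2.39×10^7 s.
Fraction reached: 1 − e^(−t/τ) = 0.93 ⇒ t = −τ ln(1 − 0.93) = τ × 2.66.
t = 6.34×10^7 s = 2.01 years.

2.01 years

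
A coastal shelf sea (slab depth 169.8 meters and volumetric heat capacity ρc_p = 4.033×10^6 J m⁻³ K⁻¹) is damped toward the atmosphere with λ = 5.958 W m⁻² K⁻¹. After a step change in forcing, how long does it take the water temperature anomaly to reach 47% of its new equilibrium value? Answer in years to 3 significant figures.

2.31 years

Areal heat capacity C = ρc_p × D = 4.033×10^6 × 169.8 = 6.85×10^8 J/(m^2 K).
τ = C / λ = 6.85×10^8 / 5.958 = 1.15×10^8 s.
Fraction reached: 1 − e^(−t/τ) = 0.47 ⇒ t = −τ ln(1 − 0.47) = τ × 0.635.
t = 7.30×10^7 s = 2.31 years.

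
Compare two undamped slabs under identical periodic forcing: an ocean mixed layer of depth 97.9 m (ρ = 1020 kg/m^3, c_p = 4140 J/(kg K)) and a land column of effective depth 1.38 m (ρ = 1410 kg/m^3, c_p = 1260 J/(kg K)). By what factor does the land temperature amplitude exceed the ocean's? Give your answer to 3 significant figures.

169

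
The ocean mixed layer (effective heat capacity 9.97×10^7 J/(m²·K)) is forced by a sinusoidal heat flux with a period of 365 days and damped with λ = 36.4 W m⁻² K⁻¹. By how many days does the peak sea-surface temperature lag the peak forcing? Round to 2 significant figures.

29 days

Areal heat capacity C = 9.97×10^7 J/(m²·K) (given).
ω = 2π / 3.15×10^7 s = 1.99×10^-7 s⁻¹.
Phase lag φ = arctan(Cω/λ) = arctan(19.9/36.4) = 0.500 rad.
Time lag = φ / ω = 0.500 / 1.99×10^-7 = 2.51×10^6 s = 29.0 days.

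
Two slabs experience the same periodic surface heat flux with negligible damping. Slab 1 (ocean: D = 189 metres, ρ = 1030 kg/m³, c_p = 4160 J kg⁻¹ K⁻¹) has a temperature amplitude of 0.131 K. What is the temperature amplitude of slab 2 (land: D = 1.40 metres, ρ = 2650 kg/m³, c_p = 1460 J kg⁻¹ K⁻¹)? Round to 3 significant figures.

19.6 K

C_ocean = 8.10×10^8 J/(m²·K); C_land = 5.42×10^6 J/(m²·K).
A ∝ 1/C ⇒ A_land = A_ocean × C_ocean/C_land = 0.131 × 150 = 19.6 K.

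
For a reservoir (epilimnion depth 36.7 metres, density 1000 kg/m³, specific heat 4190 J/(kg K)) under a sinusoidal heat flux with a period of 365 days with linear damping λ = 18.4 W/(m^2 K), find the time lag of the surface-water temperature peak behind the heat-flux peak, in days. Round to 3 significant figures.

Areal heat capacity C = ρ c_p D = 1000 × 4190 × 36.7 = 1.54×10^8 J m⁻² K⁻¹.
ω = 2π / 3.15×10^7 s = 1.99×10^-7 s⁻¹.
Phase lag φ = arctan(Cω/λ) = arctan(30.6/18.4) = 1.03 rad.
Time lag = φ / ω = 1.03 / 1.99×10^-7 = 5.17×10^6 s = 59.8 days.

59.8 days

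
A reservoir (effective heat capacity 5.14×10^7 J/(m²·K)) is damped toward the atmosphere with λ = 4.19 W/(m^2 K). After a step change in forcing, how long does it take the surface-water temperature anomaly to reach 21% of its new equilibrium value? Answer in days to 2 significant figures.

33 days

Areal heat capacity C = 5.14×10^7 J/(m²·K) (given).
τ = C / λ = 5.14×10^7 / 4.19 = 1.23×10^7 s.
Fraction reached: 1 − e^(−t/τ) = 0.21 ⇒ t = −τ ln(1 − 0.21) = τ × 0.236.
t = 2.89×10^6 s = 33.5 days.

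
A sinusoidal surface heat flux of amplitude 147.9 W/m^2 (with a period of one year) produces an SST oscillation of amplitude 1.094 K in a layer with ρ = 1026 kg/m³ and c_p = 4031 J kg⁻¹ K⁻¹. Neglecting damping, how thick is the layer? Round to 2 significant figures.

160 m

ω = 2π / 3.15×10^7 s = 1.99×10^-7 s⁻¹.
Required C = F₀ / (A ω) = 147.9 / (1.094 × 1.99×10^-7) = 6.79×10^8 J/(m²·K).
D = C / (ρ c_p) = 6.79×10^8 / (1026 × 4031) = 164 m.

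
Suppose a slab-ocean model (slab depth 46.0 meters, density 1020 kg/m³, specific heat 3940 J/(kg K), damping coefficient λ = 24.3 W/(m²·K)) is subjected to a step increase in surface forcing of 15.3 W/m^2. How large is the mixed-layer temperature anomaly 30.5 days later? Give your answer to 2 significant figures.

0.18 K

Areal heat capacity C = ρ c_p D = 1020 × 3940 × 46.0 = 1.85×10^8 J m⁻² K⁻¹.
τ = C / λ = 1.85×10^8 / 24.3 = 7.61×10^6 s.
Equilibrium anomaly ΔT_eq = F / λ = 15.3 / 24.3 = 0.630 K.
t = 30.5 days = 2.64×10^6 s, so t/τ = 0.346.
ΔT(t) = ΔT_eq (1 − e^(−t/τ)) = 0.630 × (1 − e^−0.346) = 0.184 K.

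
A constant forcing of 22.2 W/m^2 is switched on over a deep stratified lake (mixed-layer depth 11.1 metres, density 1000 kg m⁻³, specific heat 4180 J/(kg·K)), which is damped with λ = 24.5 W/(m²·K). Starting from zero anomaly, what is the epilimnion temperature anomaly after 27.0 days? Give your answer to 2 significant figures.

Areal heat capacity C = ρ c_p D = 1000 × 4180 × 11.1 = 4.64×10^7 J/(m²·K).
τ = C / λ = 4.64×10^7 / 24.5 = 1.89×10^6 s.
Equilibrium anomaly ΔT_eq = F / λ = 22.2 / 24.5 = 0.906 K.
t = 27.0 days = 2.33×10^6 s, so t/τ = 1.23.
ΔT(t) = ΔT_eq (1 − e^(−t/τ)) = 0.906 × (1 − e^−1.23) = 0.642 K.

0.64 K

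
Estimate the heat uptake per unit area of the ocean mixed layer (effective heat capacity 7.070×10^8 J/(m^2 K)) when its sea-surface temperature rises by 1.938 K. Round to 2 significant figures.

1.4×10^9

Areal heat capacity C = 7.070×10^8 J/(m^2 K) (given).
ΔQ = C ΔT = 7.07×10^8 × 1.938 = 1.37×10^9 J/m².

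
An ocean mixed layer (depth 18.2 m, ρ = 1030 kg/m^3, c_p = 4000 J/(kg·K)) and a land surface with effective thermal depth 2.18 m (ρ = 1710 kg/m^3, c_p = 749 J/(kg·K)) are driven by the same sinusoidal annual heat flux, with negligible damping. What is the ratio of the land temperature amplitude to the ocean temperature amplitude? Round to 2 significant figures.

27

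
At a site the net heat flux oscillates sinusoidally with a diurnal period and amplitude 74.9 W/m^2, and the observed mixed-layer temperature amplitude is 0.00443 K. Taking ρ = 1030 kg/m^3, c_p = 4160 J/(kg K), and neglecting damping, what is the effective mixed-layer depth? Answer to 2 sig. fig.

ω = 2π / 86400 s = 7.27×10^-5 s⁻¹.
Required C = F₀ / (A ω) = 74.9 / (0.00443 × 7.27×10^-5) = 2.32×10^8 J/(m²·K).
D = C / (ρ c_p) = 2.32×10^8 / (1030 × 4160) = 54.3 m.

54 m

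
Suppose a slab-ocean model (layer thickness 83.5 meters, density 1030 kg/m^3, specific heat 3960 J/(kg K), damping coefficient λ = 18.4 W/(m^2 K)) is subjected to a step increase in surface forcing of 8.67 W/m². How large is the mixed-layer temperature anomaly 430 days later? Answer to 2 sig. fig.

Areal heat capacity C = ρ c_p D = 1030 × 3960 × 83.5 = 3.41×10^8 J/(m²·K).
τ = C / λ = 3.41×10^8 / 18.4 = 1.85×10^7 s.
Equilibrium anomaly ΔT_eq = F / λ = 8.67 / 18.4 = 0.471 K.
t = 430 days = 3.72×10^7 s, so t/τ = 2.01.
ΔT(t) = ΔT_eq (1 − e^(−t/τ)) = 0.471 × (1 − e^−2.01) = 0.408 K.

0.41 K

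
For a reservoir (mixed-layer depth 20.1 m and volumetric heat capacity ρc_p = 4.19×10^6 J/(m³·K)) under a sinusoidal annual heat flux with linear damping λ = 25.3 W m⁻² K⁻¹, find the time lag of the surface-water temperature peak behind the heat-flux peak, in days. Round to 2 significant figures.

34 days

Areal heat capacity C = ρc_p × D = 4.19×10^6 × 20.1 = 8.42×10^7 J m⁻² K⁻¹.
ω = 2π / 3.15×10^7 s = 1.99×10^-7 s⁻¹.
Phase lag φ = arctan(Cω/λ) = arctan(16.8/25.3) = 0.586 rad.
Time lag = φ / ω = 0.586 / 1.99×10^-7 = 2.94×10^6 s = 34.0 days.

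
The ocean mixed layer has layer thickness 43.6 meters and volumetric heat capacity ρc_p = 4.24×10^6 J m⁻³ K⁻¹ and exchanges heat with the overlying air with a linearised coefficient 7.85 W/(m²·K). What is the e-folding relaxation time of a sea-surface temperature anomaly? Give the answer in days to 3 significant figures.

273 days

Areal heat capacity C = ρc_p × D = 4.24×10^6 × 43.6 = 1.85×10^8 J/(m^2 K).
Relaxation time τ = C / λ = 1.85×10^8 / 7.85 = 2.35×10^7 s.
In days: 2.35×10^7 s / (86400 s/day) = 273 days.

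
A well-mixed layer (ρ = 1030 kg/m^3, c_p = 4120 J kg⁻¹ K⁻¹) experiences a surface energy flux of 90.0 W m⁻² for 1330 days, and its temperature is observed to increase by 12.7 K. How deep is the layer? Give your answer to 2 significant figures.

190 m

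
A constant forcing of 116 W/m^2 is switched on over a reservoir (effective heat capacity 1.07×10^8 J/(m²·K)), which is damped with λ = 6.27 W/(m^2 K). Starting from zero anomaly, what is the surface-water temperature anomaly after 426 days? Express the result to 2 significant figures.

16 K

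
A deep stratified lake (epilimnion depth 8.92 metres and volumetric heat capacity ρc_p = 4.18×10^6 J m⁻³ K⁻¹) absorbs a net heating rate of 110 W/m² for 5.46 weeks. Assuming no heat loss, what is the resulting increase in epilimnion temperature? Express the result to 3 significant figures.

Areal heat capacity C = ρc_p × D = 4.18×10^6 × 8.92 = 3.73×10^7 J/(m^2 K).
Net heat input Q = F Δt = 110 × (5.46 weeks × 6.048×10^5 s/week) = 3.63×10^8 J/m².
ΔT = Q / C = 3.63×10^8 / 3.73×10^7 = 9.74 K.

9.74 K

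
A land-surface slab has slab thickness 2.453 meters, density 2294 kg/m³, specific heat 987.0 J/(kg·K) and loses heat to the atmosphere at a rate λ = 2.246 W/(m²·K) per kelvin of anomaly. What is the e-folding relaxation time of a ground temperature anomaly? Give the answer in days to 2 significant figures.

Areal heat capacity C = ρ c_p D = 2294 × 987.0 × 2.453 = 5.55×10^6 J/(m²·K).
Relaxation time τ = C / λ = 5.55×10^6 / 2.246 = 2.47×10^6 s.
In days: 2.47×10^6 s / (86400 s/day) = 28.6 days.

29 days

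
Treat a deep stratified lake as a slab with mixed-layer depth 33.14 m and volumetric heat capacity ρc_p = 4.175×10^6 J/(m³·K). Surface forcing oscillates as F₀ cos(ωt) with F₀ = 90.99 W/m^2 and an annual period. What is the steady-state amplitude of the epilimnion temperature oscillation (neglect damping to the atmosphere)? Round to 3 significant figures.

3.30 K

Areal heat capacity C = ρc_p × D = 4.175×10^6 × 33.14 = 1.38×10^8 J m⁻² K⁻¹.
Angular frequency ω = 2π / T = 2π / 3.15×10^7 s = 1.99×10^-7 s⁻¹.
Cω = 1.38×10^8 × 1.99×10^-7 = 27.6 W/(m²·K).
Amplitude A = F₀ / (Cω) = 90.99 / 27.6 = 3.30 K.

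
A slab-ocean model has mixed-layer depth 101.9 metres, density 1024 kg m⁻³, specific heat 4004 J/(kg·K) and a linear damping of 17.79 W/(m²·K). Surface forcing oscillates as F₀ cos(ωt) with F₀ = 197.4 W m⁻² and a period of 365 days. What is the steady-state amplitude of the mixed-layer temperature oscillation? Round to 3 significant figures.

2.32 K

Areal heat capacity C = ρ c_p D = 1024 × 4004 × 101.9 = 4.18×10^8 J/(m²·K).
Angular frequency ω = 2π / T = 2π / 3.15×10^7 s = 1.99×10^-7 s⁻¹.
√((Cω)² + λ²) = √((83.2)² + 17.79²) = 85.1 W/(m²·K).
Amplitude A = F₀ / √((Cω)²+λ²) = 197.4 / 85.1 = 2.32 K.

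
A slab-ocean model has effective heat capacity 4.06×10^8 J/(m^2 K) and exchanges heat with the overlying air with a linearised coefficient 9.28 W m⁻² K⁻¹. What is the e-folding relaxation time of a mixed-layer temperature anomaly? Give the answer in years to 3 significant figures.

1.39 years

Areal heat capacity C = 4.06×10^8 J/(m^2 K) (given).
Relaxation time τ = C / λ = 4.06×10^8 / 9.28 = 4.38×10^7 s.
In years: 4.38×10^7 s / (3.156×10^7 s/year) = 1.39 years.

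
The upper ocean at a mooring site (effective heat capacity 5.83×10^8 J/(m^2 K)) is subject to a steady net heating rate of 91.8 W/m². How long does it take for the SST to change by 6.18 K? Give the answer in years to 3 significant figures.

1.24 years

Areal heat capacity C = 5.83×10^8 J/(m^2 K) (given).
Time required: Δt = C ΔT / F = 5.83×10^8 × 6.18 / 91.8 = 3.92×10^7 s.
In years: 3.92×10^7 s / (3.156×10^7 s/year) = 1.24 years.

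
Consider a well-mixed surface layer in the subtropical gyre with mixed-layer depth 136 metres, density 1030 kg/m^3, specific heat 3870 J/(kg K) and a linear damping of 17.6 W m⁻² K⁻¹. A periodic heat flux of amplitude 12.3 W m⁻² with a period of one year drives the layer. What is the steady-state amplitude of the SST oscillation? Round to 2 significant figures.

Areal heat capacity C = ρ c_p D = 1030 × 3870 × 136 = 5.42×10^8 J m⁻² K⁻¹.
Angular frequency ω = 2π / T = 2π / 3.15×10^7 s = 1.99×10^-7 s⁻¹.
√((Cω)² + λ²) = √((108)² + 17.6²) = 109 W/(m²·K).
Amplitude A = F₀ / √((Cω)²+λ²) = 12.3 / 109 = 0.112 K.

0.11 K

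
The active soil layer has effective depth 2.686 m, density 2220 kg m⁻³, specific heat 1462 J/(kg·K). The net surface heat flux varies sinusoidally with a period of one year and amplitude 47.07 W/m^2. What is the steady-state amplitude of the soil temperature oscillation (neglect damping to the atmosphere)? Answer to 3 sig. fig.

27.1 K

Areal heat capacity C = ρ c_p D = 2220 × 1462 × 2.686 = 8.72×10^6 J/(m^2 K).
Angular frequency ω = 2π / T = 2π / 3.15×10^7 s = 1.99×10^-7 s⁻¹.
Cω = 8.72×10^6 × 1.99×10^-7 = 1.74 W/(m²·K).
Amplitude A = F₀ / (Cω) = 47.07 / 1.74 = 27.1 K.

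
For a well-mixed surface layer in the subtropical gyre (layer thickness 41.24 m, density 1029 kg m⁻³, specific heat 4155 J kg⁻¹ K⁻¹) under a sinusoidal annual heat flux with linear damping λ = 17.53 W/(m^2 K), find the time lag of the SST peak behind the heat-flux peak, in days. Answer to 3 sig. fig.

64.4 days

Areal heat capacity C = ρ c_p D = 1029 × 4155 × 41.24 = 1.76×10^8 J/(m^2 K).
ω = 2π / 3.15×10^7 s = 1.99×10^-7 s⁻¹.
Phase lag φ = arctan(Cω/λ) = arctan(35.1/17.53) = 1.11 rad.
Time lag = φ / ω = 1.11 / 1.99×10^-7 = 5.56×10^6 s = 64.4 days.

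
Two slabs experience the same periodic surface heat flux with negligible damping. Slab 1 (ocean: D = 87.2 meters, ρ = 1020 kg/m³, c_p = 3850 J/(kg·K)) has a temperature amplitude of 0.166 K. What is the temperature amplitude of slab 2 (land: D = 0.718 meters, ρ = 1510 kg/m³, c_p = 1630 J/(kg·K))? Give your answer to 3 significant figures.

32.2 K

C_ocean = 3.42×10^8 J/(m²·K); C_land = 1.77×10^6 J/(m²·K).
A ∝ 1/C ⇒ A_land = A_ocean × C_ocean/C_land = 0.166 × 194 = 32.2 K.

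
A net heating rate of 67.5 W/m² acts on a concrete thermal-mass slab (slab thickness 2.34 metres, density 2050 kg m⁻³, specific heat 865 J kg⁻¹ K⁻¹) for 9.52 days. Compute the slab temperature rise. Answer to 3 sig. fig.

13.4 K

Areal heat capacity C = ρ c_p D = 2050 × 865 × 2.34 = 4.15×10^6 J m⁻² K⁻¹.
Net heat input Q = F Δt = 67.5 × (9.52 days × 86400 s/day) = 5.55×10^7 J/m².
ΔT = Q / C = 5.55×10^7 / 4.15×10^6 = 13.4 K.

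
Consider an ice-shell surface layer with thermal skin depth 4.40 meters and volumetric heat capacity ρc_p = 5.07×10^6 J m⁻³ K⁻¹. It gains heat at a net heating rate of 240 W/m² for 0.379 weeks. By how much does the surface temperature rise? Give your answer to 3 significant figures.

Areal heat capacity C = ρc_p × D = 5.07×10^6 × 4.40 = 2.23×10^7 J/(m^2 K).
Net heat input Q = F Δt = 240 × (0.379 weeks × 6.048×10^5 s/week) = 5.50×10^7 J/m².
ΔT = Q / C = 5.50×10^7 / 2.23×10^7 = 2.47 K.

2.47 K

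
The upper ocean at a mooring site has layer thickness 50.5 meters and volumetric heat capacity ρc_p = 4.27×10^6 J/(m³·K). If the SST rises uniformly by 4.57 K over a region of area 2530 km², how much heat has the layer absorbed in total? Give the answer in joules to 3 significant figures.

Areal heat capacity C = ρc_p × D = 4.27×10^6 × 50.5 = 2.16×10^8 J/(m^2 K).
Heat per unit area: q = C ΔT = 2.16×10^8 × 4.57 = 9.85×10^8 J/m².
Total heat: Q = q × A = 9.85×10^8 × (2530 × 10⁶ m²) = 2.49×10^18 J.

2.49×10^18 J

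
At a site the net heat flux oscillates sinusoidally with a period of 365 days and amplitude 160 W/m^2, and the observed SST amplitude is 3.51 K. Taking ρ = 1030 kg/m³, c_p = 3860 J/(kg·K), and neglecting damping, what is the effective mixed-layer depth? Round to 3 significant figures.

ω = 2π / 3.15×10^7 s = 1.99×10^-7 s⁻¹.
Required C = F₀ / (A ω) = 160 / (3.51 × 1.99×10^-7) = 2.29×10^8 J/(m²·K).
D = C / (ρ c_p) = 2.29×10^8 / (1030 × 3860) = 57.5 m.

57.5 m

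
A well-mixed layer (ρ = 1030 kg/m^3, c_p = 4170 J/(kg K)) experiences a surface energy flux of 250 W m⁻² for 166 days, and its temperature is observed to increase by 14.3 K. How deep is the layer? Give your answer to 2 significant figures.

Heat input Q = F Δt = 250 × 1.43×10^7 s = 3.59×10^9 J/m².
Required areal heat capacity C = Q / ΔT = 2.51×10^8 J/(m²·K).
Depth D = C / (ρ c_p) = 2.51×10^8 / (1030 × 4170) = 58.4 m.

58 m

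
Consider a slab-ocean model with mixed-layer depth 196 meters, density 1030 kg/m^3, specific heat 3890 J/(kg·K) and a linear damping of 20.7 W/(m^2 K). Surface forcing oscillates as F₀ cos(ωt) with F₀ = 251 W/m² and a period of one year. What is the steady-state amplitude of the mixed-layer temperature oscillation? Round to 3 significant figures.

1.59 K

Areal heat capacity C = ρ c_p D = 1030 × 3890 × 196 = 7.85×10^8 J m⁻² K⁻¹.
Angular frequency ω = 2π / T = 2π / 3.15×10^7 s = 1.99×10^-7 s⁻¹.
√((Cω)² + λ²) = √((156)² + 20.7²) = 158 W/(m²·K).
Amplitude A = F₀ / √((Cω)²+λ²) = 251 / 158 = 1.59 K.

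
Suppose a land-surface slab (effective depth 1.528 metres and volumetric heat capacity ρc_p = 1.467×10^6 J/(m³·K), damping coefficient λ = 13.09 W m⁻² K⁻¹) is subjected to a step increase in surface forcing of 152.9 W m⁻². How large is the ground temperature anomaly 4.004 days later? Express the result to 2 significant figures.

Areal heat capacity C = ρc_p × D = 1.467×10^6 × 1.528 = 2.24×10^6 J m⁻² K⁻¹.
τ = C / λ = 2.24×10^6 / 13.09 = 1.71×10^5 s.
Equilibrium anomaly ΔT_eq = F / λ = 152.9 / 13.09 = 11.7 K.
t = 4.004 days = 3.46×10^5 s, so t/τ = 2.02.
ΔT(t) = ΔT_eq (1 − e^(−t/τ)) = 11.7 × (1 − e^−2.02) = 10.1 K.

10 K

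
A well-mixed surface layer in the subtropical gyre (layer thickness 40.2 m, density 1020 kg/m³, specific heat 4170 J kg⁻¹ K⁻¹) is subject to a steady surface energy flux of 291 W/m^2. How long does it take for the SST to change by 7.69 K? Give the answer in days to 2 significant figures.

Areal heat capacity C = ρ c_p D = 1020 × 4170 × 40.2 = 1.71×10^8 J/(m^2 K).
Time required: Δt = C ΔT / F = 1.71×10^8 × 7.69 / 291 = 4.52×10^6 s.
In days: 4.52×10^6 s / (86400 s/day) = 52.3 days.

52 days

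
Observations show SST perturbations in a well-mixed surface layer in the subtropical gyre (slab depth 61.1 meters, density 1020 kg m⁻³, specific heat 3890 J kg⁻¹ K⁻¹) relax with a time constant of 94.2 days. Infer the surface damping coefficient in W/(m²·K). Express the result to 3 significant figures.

29.8

Areal heat capacity C = ρ c_p D = 1020 × 3890 × 61.1 = 2.42×10^8 J m⁻² K⁻¹.
τ = 94.2 days = 8.14×10^6 s.
λ = C / τ = 2.42×10^8 / 8.14×10^6 = 29.8 W/(m²·K).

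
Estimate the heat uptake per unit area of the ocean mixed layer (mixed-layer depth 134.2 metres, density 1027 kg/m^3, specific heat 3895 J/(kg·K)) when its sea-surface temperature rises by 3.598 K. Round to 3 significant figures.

1.93×10^9

Areal heat capacity C = ρ c_p D = 1027 × 3895 × 134.2 = 5.37×10^8 J/(m²·K).
ΔQ = C ΔT = 5.37×10^8 × 3.598 = 1.93×10^9 J/m².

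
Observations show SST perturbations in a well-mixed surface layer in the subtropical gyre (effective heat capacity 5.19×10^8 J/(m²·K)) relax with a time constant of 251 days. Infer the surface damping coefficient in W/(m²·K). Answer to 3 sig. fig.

23.9

Areal heat capacity C = 5.19×10^8 J/(m²·K) (given).
τ = 251 days = 2.17×10^7 s.
λ = C / τ = 5.19×10^8 / 2.17×10^7 = 23.9 W/(m²·K).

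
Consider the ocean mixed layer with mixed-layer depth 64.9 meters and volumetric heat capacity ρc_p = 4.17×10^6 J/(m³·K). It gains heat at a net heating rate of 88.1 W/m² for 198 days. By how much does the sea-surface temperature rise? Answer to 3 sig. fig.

Areal heat capacity C = ρc_p × D = 4.17×10^6 × 64.9 = 2.71×10^8 J/(m^2 K).
Net heat input Q = F Δt = 88.1 × (198 days × 86400 s/day) = 1.51×10^9 J/m².
ΔT = Q / C = 1.51×10^9 / 2.71×10^8 = 5.57 K.

5.57 K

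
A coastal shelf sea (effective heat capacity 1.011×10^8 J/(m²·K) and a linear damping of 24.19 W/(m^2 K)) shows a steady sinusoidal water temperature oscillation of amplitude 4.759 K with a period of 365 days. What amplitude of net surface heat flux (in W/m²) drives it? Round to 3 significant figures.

Areal heat capacity C = 1.011×10^8 J/(m²·K) (given).
ω = 2π / 3.15×10^7 s = 1.99×10^-7 s⁻¹.
√((Cω)² + λ²) = √((20.1)² + 24.19²) = 31.5 W/(m²·K).
F₀ = A × √((Cω)²+λ²) = 4.759 × 31.5 = 150 W/m².

150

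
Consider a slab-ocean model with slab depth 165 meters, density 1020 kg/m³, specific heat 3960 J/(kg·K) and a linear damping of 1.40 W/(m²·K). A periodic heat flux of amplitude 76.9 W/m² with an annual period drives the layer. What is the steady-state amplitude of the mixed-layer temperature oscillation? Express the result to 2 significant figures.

0.58 K

Areal heat capacity C = ρ c_p D = 1020 × 3960 × 165 = 6.66×10^8 J/(m^2 K).
Angular frequency ω = 2π / T = 2π / 3.15×10^7 s = 1.99×10^-7 s⁻¹.
√((Cω)² + λ²) = √((133)² + 1.40²) = 133 W/(m²·K).
Amplitude A = F₀ / √((Cω)²+λ²) = 76.9 / 133 = 0.579 K.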